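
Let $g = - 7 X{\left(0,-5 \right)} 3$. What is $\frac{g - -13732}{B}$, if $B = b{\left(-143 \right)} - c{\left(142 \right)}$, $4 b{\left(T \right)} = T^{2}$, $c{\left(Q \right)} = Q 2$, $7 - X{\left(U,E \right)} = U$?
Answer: $\frac{54340}{19313} \approx 2.8136$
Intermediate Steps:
$X{\left(U,E \right)} = 7 - U$
$c{\left(Q \right)} = 2 Q$
$b{\left(T \right)} = \frac{T^{2}}{4}$
$g = -147$ ($g = - 7 \left(7 - 0\right) 3 = - 7 \left(7 + 0\right) 3 = \left(-7\right) 7 \cdot 3 = \left(-49\right) 3 = -147$)
$B = \frac{19313}{4}$ ($B = \frac{\left(-143\right)^{2}}{4} - 2 \cdot 142 = \frac{1}{4} \cdot 20449 - 284 = \frac{20449}{4} - 284 = \frac{19313}{4} \approx 4828.3$)
$\frac{g - -13732}{B} = \frac{-147 - -13732}{\frac{19313}{4}} = \left(-147 + 13732\right) \frac{4}{19313} = 13585 \cdot \frac{4}{19313} = \frac{54340}{19313}$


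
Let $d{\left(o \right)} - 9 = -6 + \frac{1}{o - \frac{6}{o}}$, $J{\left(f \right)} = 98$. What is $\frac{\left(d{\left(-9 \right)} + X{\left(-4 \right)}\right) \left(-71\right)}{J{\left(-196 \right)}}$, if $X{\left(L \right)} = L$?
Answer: $\frac{142}{175} \approx 0.81143$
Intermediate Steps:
$d{\left(o \right)} = 3 + \frac{1}{o - \frac{6}{o}}$ ($d{\left(o \right)} = 9 - \left(6 - \frac{1}{o - \frac{6}{o}}\right) = 3 + \frac{1}{o - \frac{6}{o}}$)
$\frac{\left(d{\left(-9 \right)} + X{\left(-4 \right)}\right) \left(-71\right)}{J{\left(-196 \right)}} = \frac{\left(\frac{-18 - 9 + 3 \left(-9\right)^{2}}{-6 + \left(-9\right)^{2}} - 4\right) \left(-71\right)}{98} = \left(\frac{-18 - 9 + 3 \cdot 81}{-6 + 81} - 4\right) \left(-71\right) \frac{1}{98} = \left(\frac{-18 - 9 + 243}{75} - 4\right) \left(-71\right) \frac{1}{98} = \left(\frac{1}{75} \cdot 216 - 4\right) \left(-71\right) \frac{1}{98} = \left(\frac{72}{25} - 4\right) \left(-71\right) \frac{1}{98} = \left(- \frac{28}{25}\right) \left(-71\right) \frac{1}{98} = \frac{1988}{25} \cdot \frac{1}{98} = \frac{142}{175}$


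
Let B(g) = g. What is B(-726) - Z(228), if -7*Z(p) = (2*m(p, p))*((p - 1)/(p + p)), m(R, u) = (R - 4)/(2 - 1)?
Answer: -39566/57 ≈ -694.14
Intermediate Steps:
m(R, u) = -4 + R (m(R, u) = (-4 + R)/1 = (-4 + R)*1 = -4 + R)
Z(p) = -(-1 + p)*(-8 + 2*p)/(14*p) (Z(p) = -2*(-4 + p)*(p - 1)/(p + p)/7 = -(-8 + 2*p)*(-1 + p)/((2*p))/7 = -(-8 + 2*p)*(-1 + p)*(1/(2*p))/7 = -(-8 + 2*p)*(-1 + p)/(2*p)/7 = -(-1 + p)*(-8 + 2*p)/(14*p))
B(-726) - Z(228) = -726 - (-1)*(-1 + 228)*(-4 + 228)/(7*228) = -726 - (-1)*227*224/(7*228) = -726 - 1*(-1816/57) = -726 + 1816/57 = -39566/57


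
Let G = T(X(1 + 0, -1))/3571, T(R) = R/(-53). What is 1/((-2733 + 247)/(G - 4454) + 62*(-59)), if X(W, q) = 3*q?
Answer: -76634309/280285528884 ≈ -0.00027341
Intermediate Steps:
T(R) = -R/53 (T(R) = R*(-1/53) = -R/53)
G = 3/189263 (G = -3*(-1)/53/3571 = -1/53*(-3)*(1/3571) = (3/53)*(1/3571) = 3/189263 ≈ 1.5851e-5)
1/((-2733 + 247)/(G - 4454) + 62*(-59)) = 1/((-2733 + 247)/(3/189263 - 4454) + 62*(-59)) = 1/(-2486/(-842977399/189263) - 3658) = 1/(-2486*(-189263/842977399) - 3658) = 1/(42773438/76634309 - 3658) = 1/(-280285528884/76634309) = -76634309/280285528884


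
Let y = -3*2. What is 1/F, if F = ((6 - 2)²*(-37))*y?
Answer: 1/3552 ≈ 0.00028153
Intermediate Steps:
y = -6
F = 3552 (F = ((6 - 2)²*(-37))*(-6) = (4²*(-37))*(-6) = (16*(-37))*(-6) = -592*(-6) = 3552)
1/F = 1/3552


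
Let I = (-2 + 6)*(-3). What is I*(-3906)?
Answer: 46872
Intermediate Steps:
I = -12 (I = 4*(-3) = -12)
I*(-3906) = -12*(-3906) = 46872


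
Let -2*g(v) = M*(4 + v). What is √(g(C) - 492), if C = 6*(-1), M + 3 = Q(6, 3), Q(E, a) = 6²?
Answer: 3*I*√51 ≈ 21.424*I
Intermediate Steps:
Q(E, a) = 36
M = 33 (M = -3 + 36 = 33)
C = -6
g(v) = -66 - 33*v/2 (g(v) = -33*(4 + v)/2 = -(132 + 33*v)/2 = -66 - 33*v/2)
√(g(C) - 492) = √((-66 - 33/2*(-6)) - 492) = √((-66 + 99) - 492) = √(33 - 492) = √(-459) = 3*I*√51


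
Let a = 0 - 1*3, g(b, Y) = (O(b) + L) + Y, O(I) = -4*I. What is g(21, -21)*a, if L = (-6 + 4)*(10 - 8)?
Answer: 327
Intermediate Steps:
L = -4 (L = -2*2 = -4)
g(b, Y) = -4 + Y - 4*b (g(b, Y) = (-4*b - 4) + Y = (-4 - 4*b) + Y = -4 + Y - 4*b)
a = -3 (a = 0 - 3 = -3)
g(21, -21)*a = (-4 - 21 - 4*21)*(-3) = (-4 - 21 - 84)*(-3) = -109*(-3) = 327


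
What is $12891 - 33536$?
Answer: $-20645$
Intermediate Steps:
$12891 - 33536 = -20645$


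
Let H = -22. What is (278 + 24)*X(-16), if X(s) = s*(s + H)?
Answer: 183616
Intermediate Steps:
X(s) = s*(-22 + s) (X(s) = s*(s - 22) = s*(-22 + s))
(278 + 24)*X(-16) = (278 + 24)*(-16*(-22 - 16)) = 302*(-16*(-38)) = 302*608 = 183616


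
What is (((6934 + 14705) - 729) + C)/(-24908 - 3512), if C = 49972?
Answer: -5063/2030 ≈ -2.4941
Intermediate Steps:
(((6934 + 14705) - 729) + C)/(-24908 - 3512) = (((6934 + 14705) - 729) + 49972)/(-24908 - 3512) = ((21639 - 729) + 49972)/(-28420) = (20910 + 49972)*(-1/28420) = 70882*(-1/28420) = -5063/2030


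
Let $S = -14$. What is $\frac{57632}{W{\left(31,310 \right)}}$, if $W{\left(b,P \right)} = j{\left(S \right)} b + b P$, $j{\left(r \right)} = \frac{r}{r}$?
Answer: $\frac{57632}{9641} \approx 5.9778$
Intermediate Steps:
$j{\left(r \right)} = 1$
$W{\left(b,P \right)} = b + P b$ ($W{\left(b,P \right)} = 1 b + b P = b + P b$)
$\frac{57632}{W{\left(31,310 \right)}} = \frac{57632}{31 \left(1 + 310\right)} = \frac{57632}{31 \cdot 311} = \frac{57632}{9641}$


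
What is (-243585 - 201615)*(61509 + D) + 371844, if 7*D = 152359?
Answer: -37073467356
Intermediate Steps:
D = 152359/7 (D = (⅐)*152359 = 152359/7 ≈ 21766.)
(-243585 - 201615)*(61509 + D) + 371844 = (-243585 - 201615)*(61509 + 152359/7) + 371844 = -445200*582922/7 + 371844 = -37073839200 + 371844 = -37073467356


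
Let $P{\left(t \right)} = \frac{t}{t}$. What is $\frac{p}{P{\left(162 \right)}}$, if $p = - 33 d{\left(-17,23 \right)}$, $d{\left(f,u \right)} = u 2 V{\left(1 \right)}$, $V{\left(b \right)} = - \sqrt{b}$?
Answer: $1518$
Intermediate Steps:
$P{\left(t \right)} = 1$
$d{\left(f,u \right)} = - 2 u$ ($d{\left(f,u \right)} = u 2 \left(- \sqrt{1}\right) = 2 u \left(\left(-1\right) 1\right) = 2 u \left(-1\right) = - 2 u$)
$p = 1518$ ($p = - 33 \left(\left(-2\right) 23\right) = \left(-33\right) \left(-46\right) = 1518$)
$\frac{p}{P{\left(162 \right)}} = \frac{1518}{1} = 1518 \cdot 1 = 1518$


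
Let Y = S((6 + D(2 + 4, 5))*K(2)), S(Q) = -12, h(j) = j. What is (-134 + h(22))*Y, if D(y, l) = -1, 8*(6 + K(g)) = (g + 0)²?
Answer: 1344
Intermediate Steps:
K(g) = -6 + g²/8 (K(g) = -6 + (g + 0)²/8 = -6 + g²/8)
Y = -12
(-134 + h(22))*Y = (-134 + 22)*(-12) = -112*(-12) = 1344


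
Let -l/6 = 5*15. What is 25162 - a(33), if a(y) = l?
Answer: 25612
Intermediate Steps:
l = -450 (l = -30*15 = -6*75 = -450)
a(y) = -450
25162 - a(33) = 25162 - 1*(-450) = 25162 + 450 = 25612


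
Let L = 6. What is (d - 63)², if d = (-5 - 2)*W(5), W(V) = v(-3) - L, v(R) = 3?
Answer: 1764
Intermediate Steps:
W(V) = -3 (W(V) = 3 - 1*6 = 3 - 6 = -3)
d = 21 (d = (-5 - 2)*(-3) = -7*(-3) = 21)
(d - 63)² = (21 - 63)² = (-42)² = 1764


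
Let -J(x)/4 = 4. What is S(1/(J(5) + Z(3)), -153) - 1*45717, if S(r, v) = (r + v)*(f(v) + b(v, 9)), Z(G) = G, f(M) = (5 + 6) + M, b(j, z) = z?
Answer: -329651/13 ≈ -25358.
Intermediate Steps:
J(x) = -16 (J(x) = -4*4 = -16)
f(M) = 11 + M
S(r, v) = (20 + v)*(r + v) (S(r, v) = (r + v)*((11 + v) + 9) = (r + v)*(20 + v) = (20 + v)*(r + v))
S(1/(J(5) + Z(3)), -153) - 1*45717 = ((-153)² + 20/(-16 + 3) + 20*(-153) - 153/(-16 + 3)) - 1*45717 = (23409 + 20/(-13) - 3060 - 153/(-13)) - 45717 = (23409 + 20*(-1/13) - 3060 - 1/13*(-153)) - 45717 = (23409 - 20/13 - 3060 + 153/13) - 45717 = 264670/13 - 45717 = -329651/13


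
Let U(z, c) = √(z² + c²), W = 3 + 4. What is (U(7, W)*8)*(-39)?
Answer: -2184*√2 ≈ -3088.6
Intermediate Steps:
W = 7
U(z, c) = √(c² + z²)
(U(7, W)*8)*(-39) = (√(7² + 7²)*8)*(-39) = (√(49 + 49)*8)*(-39) = (√98*8)*(-39) = ((7*√2)*8)*(-39) = (56*√2)*(-39) = -2184*√2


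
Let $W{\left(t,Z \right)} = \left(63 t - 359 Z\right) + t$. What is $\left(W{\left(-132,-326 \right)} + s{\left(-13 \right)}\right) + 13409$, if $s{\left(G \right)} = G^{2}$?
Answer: $122164$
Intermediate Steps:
$W{\left(t,Z \right)} = - 359 Z + 64 t$ ($W{\left(t,Z \right)} = \left(- 359 Z + 63 t\right) + t = - 359 Z + 64 t$)
$\left(W{\left(-132,-326 \right)} + s{\left(-13 \right)}\right) + 13409 = \left(\left(\left(-359\right) \left(-326\right) + 64 \left(-132\right)\right) + \left(-13\right)^{2}\right) + 13409 = \left(\left(117034 - 8448\right) + 169\right) + 13409 = \left(108586 + 169\right) + 13409 = 108755 + 13409 = 122164$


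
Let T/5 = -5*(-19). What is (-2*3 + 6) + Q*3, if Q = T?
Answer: 1425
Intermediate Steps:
T = 475 (T = 5*(-5*(-19)) = 5*95 = 475)
Q = 475
(-2*3 + 6) + Q*3 = (-2*3 + 6) + 475*3 = (-6 + 6) + 1425 = 0 + 1425 = 1425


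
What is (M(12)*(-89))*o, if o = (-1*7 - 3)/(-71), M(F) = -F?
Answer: 10680/71 ≈ 150.42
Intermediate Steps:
o = 10/71 (o = (-7 - 3)*(-1/71) = -10*(-1/71) = 10/71 ≈ 0.14085)
(M(12)*(-89))*o = (-1*12*(-89))*(10/71) = -12*(-89)*(10/71) = 1068*(10/71) = 10680/71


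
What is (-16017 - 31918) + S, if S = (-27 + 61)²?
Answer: -46779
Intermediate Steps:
S = 1156 (S = 34² = 1156)
(-16017 - 31918) + S = (-16017 - 31918) + 1156 = -47935 + 1156 = -46779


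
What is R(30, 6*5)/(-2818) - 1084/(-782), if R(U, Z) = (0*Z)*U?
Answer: 542/391 ≈ 1.3862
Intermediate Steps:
R(U, Z) = 0 (R(U, Z) = 0*U = 0)
R(30, 6*5)/(-2818) - 1084/(-782) = 0/(-2818) - 1084/(-782) = 0*(-1/2818) - 1084*(-1/782) = 0 + 542/391 = 542/391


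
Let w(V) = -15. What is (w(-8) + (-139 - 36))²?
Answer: 36100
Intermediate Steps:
(w(-8) + (-139 - 36))² = (-15 + (-139 - 36))² = (-15 - 175)² = (-190)² = 36100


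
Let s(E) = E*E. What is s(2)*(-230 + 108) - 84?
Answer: -572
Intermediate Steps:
s(E) = E²
s(2)*(-230 + 108) - 84 = 2²*(-230 + 108) - 84 = 4*(-122) - 84 = -488 - 84 = -572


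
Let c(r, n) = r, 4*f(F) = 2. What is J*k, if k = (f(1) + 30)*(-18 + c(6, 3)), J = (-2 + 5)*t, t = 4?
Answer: -4392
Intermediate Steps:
f(F) = ½ (f(F) = (¼)*2 = ½)
J = 12 (J = (-2 + 5)*4 = 3*4 = 12)
k = -366 (k = (½ + 30)*(-18 + 6) = (61/2)*(-12) = -366)
J*k = 12*(-366) = -4392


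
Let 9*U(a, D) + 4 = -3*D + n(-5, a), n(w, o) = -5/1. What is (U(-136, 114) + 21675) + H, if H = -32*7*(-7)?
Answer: 23204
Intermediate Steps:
n(w, o) = -5 (n(w, o) = -5*1 = -5)
U(a, D) = -1 - D/3 (U(a, D) = -4/9 + (-3*D - 5)/9 = -4/9 + (-5 - 3*D)/9 = -4/9 + (-5/9 - D/3) = -1 - D/3)
H = 1568 (H = -224*(-7) = 1568)
(U(-136, 114) + 21675) + H = ((-1 - ⅓*114) + 21675) + 1568 = ((-1 - 38) + 21675) + 1568 = (-39 + 21675) + 1568 = 21636 + 1568 = 23204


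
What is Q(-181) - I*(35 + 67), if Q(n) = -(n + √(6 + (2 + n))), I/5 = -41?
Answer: 21091 - I*√173 ≈ 21091.0 - 13.153*I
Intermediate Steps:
I = -205 (I = 5*(-41) = -205)
Q(n) = -n - √(8 + n) (Q(n) = -(n + √(8 + n)) = -n - √(8 + n))
Q(-181) - I*(35 + 67) = (-1*(-181) - √(8 - 181)) - (-205)*(35 + 67) = (181 - √(-173)) - (-205)*102 = (181 - I*√173) - 1*(-20910) = (181 - I*√173) + 20910 = 21091 - I*√173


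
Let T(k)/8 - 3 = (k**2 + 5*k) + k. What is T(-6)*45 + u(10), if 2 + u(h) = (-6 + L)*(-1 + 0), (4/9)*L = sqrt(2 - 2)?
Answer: 1084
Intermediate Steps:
L = 0 (L = 9*sqrt(2 - 2)/4 = 9*sqrt(0)/4 = (9/4)*0 = 0)
T(k) = 24 + 8*k**2 + 48*k (T(k) = 24 + 8*((k**2 + 5*k) + k) = 24 + 8*(k**2 + 6*k) = 24 + (8*k**2 + 48*k) = 24 + 8*k**2 + 48*k)
u(h) = 4 (u(h) = -2 + (-6 + 0)*(-1 + 0) = -2 - 6*(-1) = -2 + 6 = 4)
T(-6)*45 + u(10) = (24 + 8*(-6)**2 + 48*(-6))*45 + 4 = (24 + 8*36 - 288)*45 + 4 = (24 + 288 - 288)*45 + 4 = 24*45 + 4 = 1080 + 4 = 1084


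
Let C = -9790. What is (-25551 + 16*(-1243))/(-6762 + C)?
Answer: 45439/16552 ≈ 2.7452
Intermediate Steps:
(-25551 + 16*(-1243))/(-6762 + C) = (-25551 + 16*(-1243))/(-6762 - 9790) = (-25551 - 19888)/(-16552) = -45439*(-1/16552) = 45439/16552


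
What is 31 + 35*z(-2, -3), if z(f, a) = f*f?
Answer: 171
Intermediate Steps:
z(f, a) = f**2
31 + 35*z(-2, -3) = 31 + 35*(-2)**2 = 31 + 35*4 = 31 + 140 = 171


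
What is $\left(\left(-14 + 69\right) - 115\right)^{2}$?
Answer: $3600$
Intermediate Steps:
$\left(\left(-14 + 69\right) - 115\right)^{2} = \left(55 - 115\right)^{2} = \left(-60\right)^{2} = 3600$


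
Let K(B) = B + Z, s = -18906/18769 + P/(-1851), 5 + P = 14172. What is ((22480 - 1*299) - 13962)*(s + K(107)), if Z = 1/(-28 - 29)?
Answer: 1297856314787/1606051 ≈ 8.0810e+5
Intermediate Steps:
P = 14167 (P = -5 + 14172 = 14167)
s = -2196317/253587 (s = -18906/18769 + 14167/(-1851) = -18906*1/18769 + 14167*(-1/1851) = -138/137 - 14167/1851 = -2196317/253587 ≈ -8.6610)
Z = -1/57 (Z = 1/(-57) = -1/57 ≈ -0.017544)
K(B) = -1/57 + B (K(B) = B - 1/57 = -1/57 + B)
((22480 - 1*299) - 13962)*(s + K(107)) = ((22480 - 1*299) - 13962)*(-2196317/253587 + (-1/57 + 107)) = ((22480 - 299) - 13962)*(-2196317/253587 + 6098/57) = (22181 - 13962)*(157909273/1606051) = 8219*(157909273/1606051) = 1297856314787/1606051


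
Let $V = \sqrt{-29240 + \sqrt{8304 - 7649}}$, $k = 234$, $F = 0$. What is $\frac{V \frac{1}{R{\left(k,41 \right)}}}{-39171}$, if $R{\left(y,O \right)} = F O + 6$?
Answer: $- \frac{i \sqrt{29240 - \sqrt{655}}}{235026} \approx - 0.00072725 i$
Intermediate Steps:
$R{\left(y,O \right)} = 6$ ($R{\left(y,O \right)} = 0 O + 6 = 0 + 6 = 6$)
$V = \sqrt{-29240 + \sqrt{655}} \approx 170.92 i$
$\frac{V \frac{1}{R{\left(k,41 \right)}}}{-39171} = \frac{\sqrt{-29240 + \sqrt{655}} \cdot \frac{1}{6}}{-39171} = \sqrt{-29240 + \sqrt{655}} \cdot \frac{1}{6} \left(- \frac{1}{39171}\right) = \frac{\sqrt{-29240 + \sqrt{655}}}{6} \left(- \frac{1}{39171}\right) = - \frac{\sqrt{-29240 + \sqrt{655}}}{235026}$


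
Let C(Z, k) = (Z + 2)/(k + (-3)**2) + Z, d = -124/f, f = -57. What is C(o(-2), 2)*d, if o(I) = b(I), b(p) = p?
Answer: -248/57 ≈ -4.3509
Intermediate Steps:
o(I) = I
d = 124/57 (d = -124/(-57) = -124*(-1/57) = 124/57 ≈ 2.1754)
C(Z, k) = Z + (2 + Z)/(9 + k) (C(Z, k) = (2 + Z)/(k + 9) + Z = (2 + Z)/(9 + k) + Z = Z + (2 + Z)/(9 + k))
C(o(-2), 2)*d = ((2 + 10*(-2) - 2*2)/(9 + 2))*(124/57) = ((2 - 20 - 4)/11)*(124/57) = ((1/11)*(-22))*(124/57) = -2*124/57 = -248/57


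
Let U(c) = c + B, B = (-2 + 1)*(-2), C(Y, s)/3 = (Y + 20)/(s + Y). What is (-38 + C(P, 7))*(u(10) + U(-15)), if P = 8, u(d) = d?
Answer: 486/5 ≈ 97.200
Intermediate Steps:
C(Y, s) = 3*(20 + Y)/(Y + s) (C(Y, s) = 3*((Y + 20)/(s + Y)) = 3*((20 + Y)/(Y + s)) = 3*(20 + Y)/(Y + s))
B = 2 (B = -1*(-2) = 2)
U(c) = 2 + c (U(c) = c + 2 = 2 + c)
(-38 + C(P, 7))*(u(10) + U(-15)) = (-38 + 3*(20 + 8)/(8 + 7))*(10 + (2 - 15)) = (-38 + 3*28/15)*(10 - 13) = (-38 + 3*(1/15)*28)*(-3) = (-38 + 28/5)*(-3) = -162/5*(-3) = 486/5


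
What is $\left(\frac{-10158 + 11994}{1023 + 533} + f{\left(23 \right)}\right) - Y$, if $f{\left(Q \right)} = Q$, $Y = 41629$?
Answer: $- \frac{16184275}{389} \approx -41605.0$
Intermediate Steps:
$\left(\frac{-10158 + 11994}{1023 + 533} + f{\left(23 \right)}\right) - Y = \left(\frac{-10158 + 11994}{1023 + 533} + 23\right) - 41629 = \left(\frac{1836}{1556} + 23\right) - 41629 = \left(1836 \cdot \frac{1}{1556} + 23\right) - 41629 = \left(\frac{459}{389} + 23\right) - 41629 = \frac{9406}{389} - 41629 = - \frac{16184275}{389}$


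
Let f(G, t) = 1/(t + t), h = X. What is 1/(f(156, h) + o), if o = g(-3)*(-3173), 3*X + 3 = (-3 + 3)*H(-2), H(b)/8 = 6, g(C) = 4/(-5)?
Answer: 10/25379 ≈ 0.00039403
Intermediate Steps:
g(C) = -⅘ (g(C) = 4*(-⅕) = -⅘)
H(b) = 48 (H(b) = 8*6 = 48)
X = -1 (X = -1 + ((-3 + 3)*48)/3 = -1 + (0*48)/3 = -1 + (⅓)*0 = -1 + 0 = -1)
h = -1
f(G, t) = 1/(2*t)
o = 12692/5 (o = -⅘*(-3173) = 12692/5 ≈ 2538.4)
1/(f(156, h) + o) = 1/((½)/(-1) + 12692/5) = 1/((½)*(-1) + 12692/5) = 1/(-½ + 12692/5) = 1/(25379/10) = 10/25379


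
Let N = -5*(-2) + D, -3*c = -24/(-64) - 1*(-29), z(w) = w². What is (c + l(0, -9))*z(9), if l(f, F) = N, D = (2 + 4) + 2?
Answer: 5319/8 ≈ 664.88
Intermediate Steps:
D = 8 (D = 6 + 2 = 8)
c = -235/24 (c = -(-24/(-64) - 1*(-29))/3 = -(-24*(-1/64) + 29)/3 = -(3/8 + 29)/3 = -⅓*235/8 = -235/24 ≈ -9.7917)
N = 18 (N = -5*(-2) + 8 = 10 + 8 = 18)
l(f, F) = 18
(c + l(0, -9))*z(9) = (-235/24 + 18)*9² = (197/24)*81 = 5319/8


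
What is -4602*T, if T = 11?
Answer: -50622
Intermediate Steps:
-4602*T = -4602*11 = -50622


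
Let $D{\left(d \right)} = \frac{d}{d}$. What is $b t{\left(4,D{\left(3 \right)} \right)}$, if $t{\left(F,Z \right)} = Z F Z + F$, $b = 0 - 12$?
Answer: $-96$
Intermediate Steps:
$D{\left(d \right)} = 1$
$b = -12$ ($b = 0 - 12 = -12$)
$t{\left(F,Z \right)} = F + F Z^{2}$ ($t{\left(F,Z \right)} = F Z Z + F = F Z^{2} + F = F + F Z^{2}$)
$b t{\left(4,D{\left(3 \right)} \right)} = - 12 \cdot 4 \left(1 + 1^{2}\right) = - 12 \cdot 4 \left(1 + 1\right) = - 12 \cdot 4 \cdot 2 = \left(-12\right) 8 = -96$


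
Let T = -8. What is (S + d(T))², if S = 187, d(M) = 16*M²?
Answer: 1466521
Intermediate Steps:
(S + d(T))² = (187 + 16*(-8)²)² = (187 + 16*64)² = (187 + 1024)² = 1211² = 1466521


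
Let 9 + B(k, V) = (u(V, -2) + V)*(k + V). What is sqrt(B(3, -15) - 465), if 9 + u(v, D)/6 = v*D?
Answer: I*sqrt(1806) ≈ 42.497*I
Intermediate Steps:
u(v, D) = -54 + 6*D*v (u(v, D) = -54 + 6*(v*D) = -54 + 6*(D*v) = -54 + 6*D*v)
B(k, V) = -9 + (-54 - 11*V)*(V + k) (B(k, V) = -9 + ((-54 + 6*(-2)*V) + V)*(k + V) = -9 + ((-54 - 12*V) + V)*(V + k) = -9 + (-54 - 11*V)*(V + k))
sqrt(B(3, -15) - 465) = sqrt((-9 - 54*(-15) - 54*3 - 11*(-15)**2 - 11*(-15)*3) - 465) = sqrt((-9 + 810 - 162 - 11*225 + 495) - 465) = sqrt((-9 + 810 - 162 - 2475 + 495) - 465) = sqrt(-1341 - 465) = sqrt(-1806) = I*sqrt(1806)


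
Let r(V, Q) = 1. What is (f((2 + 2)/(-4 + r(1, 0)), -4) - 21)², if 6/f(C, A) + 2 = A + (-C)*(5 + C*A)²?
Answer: 1488416400/3389281 ≈ 439.15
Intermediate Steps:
f(C, A) = 6/(-2 + A - C*(5 + A*C)²) (f(C, A) = 6/(-2 + (A + (-C)*(5 + C*A)²)) = 6/(-2 + (A + (-C)*(5 + A*C)²)) = 6/(-2 + (A - C*(5 + A*C)²)) = 6/(-2 + A - C*(5 + A*C)²))
(f((2 + 2)/(-4 + r(1, 0)), -4) - 21)² = (-6/(2 - 1*(-4) + ((2 + 2)/(-4 + 1))*(5 - 4*(2 + 2)/(-4 + 1))²) - 21)² = (-6/(2 + 4 + (4/(-3))*(5 - 16/(-3))²) - 21)² = (-6/(2 + 4 + (4*(-⅓))*(5 - 16*(-1)/3)²) - 21)² = (-6/(2 + 4 - 4*(5 - 4*(-4/3))²/3) - 21)² = (-6/(2 + 4 - 4*(5 + 16/3)²/3) - 21)² = (-6/(2 + 4 - 4*(31/3)²/3) - 21)² = (-6/(2 + 4 - 4/3*961/9) - 21)² = (-6/(2 + 4 - 3844/27) - 21)² = (-6/(-3682/27) - 21)² = (-6*(-27/3682) - 21)² = (81/1841 - 21)² = (-38580/1841)² = 1488416400/3389281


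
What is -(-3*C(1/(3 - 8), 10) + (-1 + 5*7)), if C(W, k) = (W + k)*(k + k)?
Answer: 554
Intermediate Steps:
C(W, k) = 2*k*(W + k) (C(W, k) = (W + k)*(2*k) = 2*k*(W + k))
-(-3*C(1/(3 - 8), 10) + (-1 + 5*7)) = -(-6*10*(1/(3 - 8) + 10) + (-1 + 5*7)) = -(-6*10*(1/(-5) + 10) + (-1 + 35)) = -(-6*10*(-⅕ + 10) + 34) = -(-6*10*49/5 + 34) = -(-3*196 + 34) = -(-588 + 34) = -1*(-554) = 554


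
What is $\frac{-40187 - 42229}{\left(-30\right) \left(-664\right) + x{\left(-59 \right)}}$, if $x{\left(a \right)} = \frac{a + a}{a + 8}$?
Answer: $- \frac{2101608}{508019} \approx -4.1369$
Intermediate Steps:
$x{\left(a \right)} = \frac{2 a}{8 + a}$
$\frac{-40187 - 42229}{\left(-30\right) \left(-664\right) + x{\left(-59 \right)}} = \frac{-40187 - 42229}{\left(-30\right) \left(-664\right) + 2 \left(-59\right) \frac{1}{8 - 59}} = - \frac{82416}{19920 + 2 \left(-59\right) \frac{1}{-51}} = - \frac{82416}{19920 + 2 \left(-59\right) \left(- \frac{1}{51}\right)} = - \frac{82416}{19920 + \frac{118}{51}} = - \frac{82416}{\frac{1016038}{51}} = \left(-82416\right) \frac{51}{1016038} = - \frac{2101608}{508019}$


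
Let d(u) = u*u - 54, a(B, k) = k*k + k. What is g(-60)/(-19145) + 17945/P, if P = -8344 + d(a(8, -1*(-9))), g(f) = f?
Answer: -68707829/1141042 ≈ -60.215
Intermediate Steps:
a(B, k) = k + k² (a(B, k) = k² + k = k + k²)
d(u) = -54 + u² (d(u) = u² - 54 = -54 + u²)
P = -298 (P = -8344 + (-54 + ((-1*(-9))*(1 - 1*(-9)))²) = -8344 + (-54 + (9*(1 + 9))²) = -8344 + (-54 + (9*10)²) = -8344 + (-54 + 90²) = -8344 + (-54 + 8100) = -8344 + 8046 = -298)
g(-60)/(-19145) + 17945/P = -60/(-19145) + 17945/(-298) = -60*(-1/19145) + 17945*(-1/298) = 12/3829 - 17945/298 = -68707829/1141042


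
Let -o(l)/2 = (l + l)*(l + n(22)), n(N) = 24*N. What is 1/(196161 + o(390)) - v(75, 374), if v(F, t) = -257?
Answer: 317631182/1235919 ≈ 257.00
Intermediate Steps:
o(l) = -4*l*(528 + l) (o(l) = -2*(l + l)*(l + 24*22) = -2*2*l*(l + 528) = -2*2*l*(528 + l) = -4*l*(528 + l))
1/(196161 + o(390)) - v(75, 374) = 1/(196161 - 4*390*(528 + 390)) - 1*(-257) = 1/(196161 - 4*390*918) + 257 = 1/(196161 - 1432080) + 257 = 1/(-1235919) + 257 = -1/1235919 + 257 = 317631182/1235919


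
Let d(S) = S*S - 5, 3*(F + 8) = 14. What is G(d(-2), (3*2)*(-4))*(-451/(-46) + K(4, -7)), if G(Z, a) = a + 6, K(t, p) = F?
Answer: -2679/23 ≈ -116.48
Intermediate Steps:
F = -10/3 (F = -8 + (⅓)*14 = -8 + 14/3 = -10/3 ≈ -3.3333)
K(t, p) = -10/3
d(S) = -5 + S² (d(S) = S² - 5 = -5 + S²)
G(Z, a) = 6 + a
G(d(-2), (3*2)*(-4))*(-451/(-46) + K(4, -7)) = (6 + (3*2)*(-4))*(-451/(-46) - 10/3) = (6 + 6*(-4))*(-451*(-1/46) - 10/3) = (6 - 24)*(451/46 - 10/3) = -18*893/138 = -2679/23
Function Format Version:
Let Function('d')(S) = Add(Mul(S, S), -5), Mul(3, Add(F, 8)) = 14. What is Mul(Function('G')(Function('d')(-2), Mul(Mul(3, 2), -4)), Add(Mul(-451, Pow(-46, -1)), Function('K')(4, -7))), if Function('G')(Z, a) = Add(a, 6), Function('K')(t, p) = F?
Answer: Rational(-2679, 23) ≈ -116.48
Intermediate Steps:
F = Rational(-10, 3) (F = Add(-8, Mul(Rational(1, 3), 14)) = Add(-8, Rational(14, 3)) = Rational(-10, 3) ≈ -3.3333)
Function('K')(t, p) = Rational(-10, 3)
Function('d')(S) = Add(-5, Pow(S, 2)) (Function('d')(S) = Add(Pow(S, 2), -5) = Add(-5, Pow(S, 2)))
Function('G')(Z, a) = Add(6, a)
Mul(Function('G')(Function('d')(-2), Mul(Mul(3, 2), -4)), Add(Mul(-451, Pow(-46, -1)), Function('K')(4, -7))) = Mul(Add(6, Mul(Mul(3, 2), -4)), Add(Mul(-451, Pow(-46, -1)), Rational(-10, 3))) = Mul(Add(6, Mul(6, -4)), Add(Mul(-451, Rational(-1, 46)), Rational(-10, 3))) = Mul(Add(6, -24), Add(Rational(451, 46), Rational(-10, 3))) = Mul(-18, Rational(893, 138)) = Rational(-2679, 23)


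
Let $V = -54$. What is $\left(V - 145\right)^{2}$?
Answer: $39601$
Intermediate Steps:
$\left(V - 145\right)^{2} = \left(-54 - 145\right)^{2} = \left(-199\right)^{2} = 39601$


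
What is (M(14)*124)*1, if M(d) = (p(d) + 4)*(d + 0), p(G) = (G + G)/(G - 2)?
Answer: 32984/3 ≈ 10995.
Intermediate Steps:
p(G) = 2*G/(-2 + G) (p(G) = (2*G)/(-2 + G) = 2*G/(-2 + G))
M(d) = d*(4 + 2*d/(-2 + d)) (M(d) = (2*d/(-2 + d) + 4)*(d + 0) = (4 + 2*d/(-2 + d))*d = d*(4 + 2*d/(-2 + d)))
(M(14)*124)*1 = ((2*14*(-4 + 3*14)/(-2 + 14))*124)*1 = ((2*14*(-4 + 42)/12)*124)*1 = ((2*14*(1/12)*38)*124)*1 = ((266/3)*124)*1 = (32984/3)*1 = 32984/3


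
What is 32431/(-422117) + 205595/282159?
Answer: 77634446086/119104110603 ≈ 0.65182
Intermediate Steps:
32431/(-422117) + 205595/282159 = 32431*(-1/422117) + 205595*(1/282159) = -32431/422117 + 205595/282159 = 77634446086/119104110603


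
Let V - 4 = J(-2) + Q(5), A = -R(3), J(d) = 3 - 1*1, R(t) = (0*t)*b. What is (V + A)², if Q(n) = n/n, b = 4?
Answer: 49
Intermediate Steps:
R(t) = 0 (R(t) = (0*t)*4 = 0*4 = 0)
Q(n) = 1
J(d) = 2 (J(d) = 3 - 1 = 2)
A = 0 (A = -1*0 = 0)
V = 7 (V = 4 + (2 + 1) = 4 + 3 = 7)
(V + A)² = (7 + 0)² = 7² = 49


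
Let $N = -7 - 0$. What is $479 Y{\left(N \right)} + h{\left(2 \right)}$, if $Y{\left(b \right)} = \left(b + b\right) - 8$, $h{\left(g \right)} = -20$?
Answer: $-10558$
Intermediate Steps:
$N = -7$ ($N = -7 + \left(-4 + 4\right) = -7 + 0 = -7$)
$Y{\left(b \right)} = -8 + 2 b$ ($Y{\left(b \right)} = 2 b - 8 = -8 + 2 b$)
$479 Y{\left(N \right)} + h{\left(2 \right)} = 479 \left(-8 + 2 \left(-7\right)\right) - 20 = 479 \left(-8 - 14\right) - 20 = 479 \left(-22\right) - 20 = -10538 - 20 = -10558$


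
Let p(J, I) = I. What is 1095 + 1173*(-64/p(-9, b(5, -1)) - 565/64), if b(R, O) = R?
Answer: -7767933/320 ≈ -24275.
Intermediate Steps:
1095 + 1173*(-64/p(-9, b(5, -1)) - 565/64) = 1095 + 1173*(-64/5 - 565/64) = 1095 + 1173*(-6921/320) = 1095 - 8118333/320 = -7767933/320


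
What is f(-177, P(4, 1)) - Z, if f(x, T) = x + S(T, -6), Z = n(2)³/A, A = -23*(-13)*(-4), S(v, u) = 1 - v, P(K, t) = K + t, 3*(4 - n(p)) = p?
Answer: -1460963/8073 ≈ -180.97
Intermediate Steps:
n(p) = 4 - p/3
A = -1196 (A = 299*(-4) = -1196)
Z = -250/8073 (Z = (4 - ⅓*2)³/(-1196) = (4 - ⅔)³*(-1/1196) = (10/3)³*(-1/1196) = (1000/27)*(-1/1196) = -250/8073 ≈ -0.030967)
f(x, T) = 1 + x - T (f(x, T) = x + (1 - T) = 1 + x - T)
f(-177, P(4, 1)) - Z = (1 - 177 - (4 + 1)) - 1*(-250/8073) = (1 - 177 - 1*5) + 250/8073 = (1 - 177 - 5) + 250/8073 = -181 + 250/8073 = -1460963/8073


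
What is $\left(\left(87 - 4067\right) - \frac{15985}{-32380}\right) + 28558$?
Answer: $\frac{159170325}{6476} \approx 24579.0$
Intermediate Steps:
$\left(\left(87 - 4067\right) - \frac{15985}{-32380}\right) + 28558 = \left(\left(87 - 4067\right) - - \frac{3197}{6476}\right) + 28558 = \left(-3980 + \frac{3197}{6476}\right) + 28558 = - \frac{25771283}{6476} + 28558 = \frac{159170325}{6476}$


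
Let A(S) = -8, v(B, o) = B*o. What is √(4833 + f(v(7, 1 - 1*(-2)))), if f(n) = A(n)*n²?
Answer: 3*√145 ≈ 36.125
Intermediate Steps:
f(n) = -8*n²
√(4833 + f(v(7, 1 - 1*(-2)))) = √(4833 - 8*49*(1 - 1*(-2))²) = √(4833 - 8*49*(1 + 2)²) = √(4833 - 8*(7*3)²) = √(4833 - 8*21²) = √(4833 - 8*441) = √(4833 - 3528) = √1305 = 3*√145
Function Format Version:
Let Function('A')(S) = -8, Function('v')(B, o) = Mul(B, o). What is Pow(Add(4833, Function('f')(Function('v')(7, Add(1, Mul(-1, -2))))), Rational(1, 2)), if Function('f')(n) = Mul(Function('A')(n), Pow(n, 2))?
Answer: Mul(3, Pow(145, Rational(1, 2))) ≈ 36.125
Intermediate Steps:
Function('f')(n) = Mul(-8, Pow(n, 2))
Pow(Add(4833, Function('f')(Function('v')(7, Add(1, Mul(-1, -2))))), Rational(1, 2)) = Pow(Add(4833, Mul(-8, Pow(Mul(7, Add(1, Mul(-1, -2))), 2))), Rational(1, 2)) = Pow(Add(4833, Mul(-8, Pow(Mul(7, Add(1, 2)), 2))), Rational(1, 2)) = Pow(Add(4833, Mul(-8, Pow(Mul(7, 3), 2))), Rational(1, 2)) = Pow(Add(4833, Mul(-8, Pow(21, 2))), Rational(1, 2)) = Pow(Add(4833, Mul(-8, 441)), Rational(1, 2)) = Pow(Add(4833, -3528), Rational(1, 2)) = Pow(1305, Rational(1, 2)) = Mul(3, Pow(145, Rational(1, 2)))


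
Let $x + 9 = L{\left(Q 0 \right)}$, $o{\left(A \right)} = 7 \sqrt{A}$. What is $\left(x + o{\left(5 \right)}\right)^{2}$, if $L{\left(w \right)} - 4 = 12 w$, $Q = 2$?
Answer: $270 - 70 \sqrt{5} \approx 113.48$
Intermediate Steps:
$L{\left(w \right)} = 4 + 12 w$
$x = -5$ ($x = -9 + \left(4 + 12 \cdot 2 \cdot 0\right) = -9 + \left(4 + 12 \cdot 0\right) = -9 + \left(4 + 0\right) = -9 + 4 = -5$)
$\left(x + o{\left(5 \right)}\right)^{2} = \left(-5 + 7 \sqrt{5}\right)^{2}$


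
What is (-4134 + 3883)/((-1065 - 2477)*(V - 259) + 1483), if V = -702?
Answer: -251/3405345 ≈ -7.3708e-5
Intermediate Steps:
(-4134 + 3883)/((-1065 - 2477)*(V - 259) + 1483) = (-4134 + 3883)/((-1065 - 2477)*(-702 - 259) + 1483) = -251/(-3542*(-961) + 1483) = -251/(3403862 + 1483) = -251/3405345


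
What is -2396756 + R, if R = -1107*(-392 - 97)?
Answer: -1855433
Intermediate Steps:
R = 541323 (R = -1107*(-489) = 541323)
-2396756 + R = -2396756 + 541323 = -1855433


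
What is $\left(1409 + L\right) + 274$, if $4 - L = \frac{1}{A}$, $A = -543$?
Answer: $\frac{916042}{543} \approx 1687.0$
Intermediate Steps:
$L = \frac{2173}{543}$ ($L = 4 - \frac{1}{-543} = 4 - - \frac{1}{543} = 4 + \frac{1}{543} = \frac{2173}{543} \approx 4.0018$)
$\left(1409 + L\right) + 274 = \left(1409 + \frac{2173}{543}\right) + 274 = \frac{767260}{543} + 274 = \frac{916042}{543}$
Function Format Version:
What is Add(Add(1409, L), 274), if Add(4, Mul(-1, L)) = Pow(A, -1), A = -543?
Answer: Rational(916042, 543) ≈ 1687.0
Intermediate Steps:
L = Rational(2173, 543) (L = Add(4, Mul(-1, Pow(-543, -1))) = Add(4, Mul(-1, Rational(-1, 543))) = Add(4, Rational(1, 543)) = Rational(2173, 543) ≈ 4.0018)
Add(Add(1409, L), 274) = Add(Add(1409, Rational(2173, 543)), 274) = Add(Rational(767260, 543), 274) = Rational(916042, 543)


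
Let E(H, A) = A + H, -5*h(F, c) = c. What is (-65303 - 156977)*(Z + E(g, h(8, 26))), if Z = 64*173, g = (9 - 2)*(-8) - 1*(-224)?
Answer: -2497271344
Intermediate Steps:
h(F, c) = -c/5
g = 168 (g = 7*(-8) + 224 = -56 + 224 = 168)
Z = 11072
(-65303 - 156977)*(Z + E(g, h(8, 26))) = (-65303 - 156977)*(11072 + (-⅕*26 + 168)) = -222280*(11072 + (-26/5 + 168)) = -222280*(11072 + 814/5) = -222280*56174/5 = -2497271344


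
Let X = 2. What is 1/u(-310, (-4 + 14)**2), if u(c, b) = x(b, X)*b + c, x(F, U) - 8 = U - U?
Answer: 1/490 ≈ 0.0020408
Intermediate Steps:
x(F, U) = 8 (x(F, U) = 8 + (U - U) = 8 + 0 = 8)
u(c, b) = c + 8*b (u(c, b) = 8*b + c = c + 8*b)
1/u(-310, (-4 + 14)**2) = 1/(-310 + 8*(-4 + 14)**2) = 1/(-310 + 8*10**2) = 1/(-310 + 8*100) = 1/(-310 + 800) = 1/490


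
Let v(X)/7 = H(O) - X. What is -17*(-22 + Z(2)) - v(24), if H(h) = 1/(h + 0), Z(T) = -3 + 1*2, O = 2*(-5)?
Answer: 5597/10 ≈ 559.70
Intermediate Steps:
O = -10
Z(T) = -1 (Z(T) = -3 + 2 = -1)
H(h) = 1/h
v(X) = -7/10 - 7*X (v(X) = 7*(1/(-10) - X) = 7*(-1/10 - X) = -7/10 - 7*X)
-17*(-22 + Z(2)) - v(24) = -17*(-22 - 1) - (-7/10 - 7*24) = -17*(-23) - (-7/10 - 168) = 391 - 1*(-1687/10) = 391 + 1687/10 = 5597/10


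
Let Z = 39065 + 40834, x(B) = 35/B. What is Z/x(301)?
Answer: 3435657/5 ≈ 6.8713e+5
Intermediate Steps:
Z = 79899
Z/x(301) = 79899/((35/301)) = 79899/((35*(1/301))) = 79899/(5/43) = 79899*(43/5) = 3435657/5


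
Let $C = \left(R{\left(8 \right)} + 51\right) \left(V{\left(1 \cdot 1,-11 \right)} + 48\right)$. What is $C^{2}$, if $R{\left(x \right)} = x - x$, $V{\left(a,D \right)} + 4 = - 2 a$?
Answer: $4588164$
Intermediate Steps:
$V{\left(a,D \right)} = -4 - 2 a$
$R{\left(x \right)} = 0$
$C = 2142$ ($C = \left(0 + 51\right) \left(\left(-4 - 2 \cdot 1 \cdot 1\right) + 48\right) = 51 \left(\left(-4 - 2\right) + 48\right) = 51 \left(-6 + 48\right) = 51 \cdot 42 = 2142$)
$C^{2} = 2142^{2} = 4588164$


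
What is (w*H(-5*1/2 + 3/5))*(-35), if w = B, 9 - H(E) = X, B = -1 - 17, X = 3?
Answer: 3780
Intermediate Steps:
B = -18
H(E) = 6 (H(E) = 9 - 1*3 = 9 - 3 = 6)
w = -18
(w*H(-5*1/2 + 3/5))*(-35) = -18*6*(-35) = -108*(-35) = 3780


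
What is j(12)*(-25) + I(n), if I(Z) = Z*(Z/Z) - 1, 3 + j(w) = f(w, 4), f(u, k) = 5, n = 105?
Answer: 54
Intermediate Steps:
j(w) = 2 (j(w) = -3 + 5 = 2)
I(Z) = -1 + Z (I(Z) = Z*1 - 1 = Z - 1 = -1 + Z)
j(12)*(-25) + I(n) = 2*(-25) + (-1 + 105) = -50 + 104 = 54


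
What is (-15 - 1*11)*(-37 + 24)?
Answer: 338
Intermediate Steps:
(-15 - 1*11)*(-37 + 24) = (-15 - 11)*(-13) = -26*(-13) = 338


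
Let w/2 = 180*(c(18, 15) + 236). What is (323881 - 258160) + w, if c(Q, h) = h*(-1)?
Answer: 145281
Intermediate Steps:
c(Q, h) = -h
w = 79560 (w = 2*(180*(-1*15 + 236)) = 2*(180*(-15 + 236)) = 2*(180*221) = 2*39780 = 79560)
(323881 - 258160) + w = (323881 - 258160) + 79560 = 65721 + 79560 = 145281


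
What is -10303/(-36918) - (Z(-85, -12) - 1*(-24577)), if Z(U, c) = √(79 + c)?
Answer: -907323383/36918 - √67 ≈ -24585.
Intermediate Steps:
-10303/(-36918) - (Z(-85, -12) - 1*(-24577)) = -10303/(-36918) - (√(79 - 12) - 1*(-24577)) = -10303*(-1/36918) - (√67 + 24577) = 10303/36918 - (24577 + √67) = 10303/36918 + (-24577 - √67) = -907323383/36918 - √67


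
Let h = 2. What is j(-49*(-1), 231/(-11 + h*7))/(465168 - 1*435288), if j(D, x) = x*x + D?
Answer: 2989/14940 ≈ 0.20007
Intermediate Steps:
j(D, x) = D + x² (j(D, x) = x² + D = D + x²)
j(-49*(-1), 231/(-11 + h*7))/(465168 - 1*435288) = (-49*(-1) + (231/(-11 + 2*7))²)/(465168 - 1*435288) = (49 + (231/(-11 + 14))²)/(465168 - 435288) = (49 + (231/3)²)/29880 = (49 + (231*(⅓))²)*(1/29880) = (49 + 77²)*(1/29880) = (49 + 5929)*(1/29880) = 5978*(1/29880) = 2989/14940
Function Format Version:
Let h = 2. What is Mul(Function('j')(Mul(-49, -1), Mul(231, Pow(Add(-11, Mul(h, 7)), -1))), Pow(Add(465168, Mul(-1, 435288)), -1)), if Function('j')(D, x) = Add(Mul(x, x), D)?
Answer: Rational(2989, 14940) ≈ 0.20007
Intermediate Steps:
Function('j')(D, x) = Add(D, Pow(x, 2)) (Function('j')(D, x) = Add(Pow(x, 2), D) = Add(D, Pow(x, 2)))
Mul(Function('j')(Mul(-49, -1), Mul(231, Pow(Add(-11, Mul(h, 7)), -1))), Pow(Add(465168, Mul(-1, 435288)), -1)) = Mul(Add(Mul(-49, -1), Pow(Mul(231, Pow(Add(-11, Mul(2, 7)), -1)), 2)), Pow(Add(465168, Mul(-1, 435288)), -1)) = Mul(Add(49, Pow(Mul(231, Pow(Add(-11, 14), -1)), 2)), Pow(Add(465168, -435288), -1)) = Mul(Add(49, Pow(Mul(231, Pow(3, -1)), 2)), Pow(29880, -1)) = Mul(Add(49, Pow(Mul(231, Rational(1, 3)), 2)), Rational(1, 29880)) = Mul(Add(49, Pow(77, 2)), Rational(1, 29880)) = Mul(Add(49, 5929), Rational(1, 29880)) = Mul(5978, Rational(1, 29880)) = Rational(2989, 14940)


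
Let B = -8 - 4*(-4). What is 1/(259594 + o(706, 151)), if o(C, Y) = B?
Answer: 1/259602 ≈ 3.8521e-6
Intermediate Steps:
B = 8 (B = -8 + 16 = 8)
o(C, Y) = 8
1/(259594 + o(706, 151)) = 1/(259594 + 8) = 1/259602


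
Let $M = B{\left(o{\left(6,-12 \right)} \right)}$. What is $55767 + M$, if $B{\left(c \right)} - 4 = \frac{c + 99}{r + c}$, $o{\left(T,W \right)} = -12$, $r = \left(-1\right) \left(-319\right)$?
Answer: $\frac{17121784}{307} \approx 55771.0$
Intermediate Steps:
$r = 319$
$B{\left(c \right)} = 4 + \frac{99 + c}{319 + c}$ ($B{\left(c \right)} = 4 + \frac{c + 99}{319 + c} = 4 + \frac{99 + c}{319 + c}$)
$M = \frac{1315}{307}$ ($M = \frac{5 \left(275 - 12\right)}{319 - 12} = 5 \cdot \frac{1}{307} \cdot 263 = \frac{1315}{307} \approx 4.2834$)
$55767 + M = 55767 + \frac{1315}{307} = \frac{17121784}{307}$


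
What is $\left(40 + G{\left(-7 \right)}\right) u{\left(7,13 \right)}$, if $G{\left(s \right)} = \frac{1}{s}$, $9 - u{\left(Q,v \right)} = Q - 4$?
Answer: $\frac{1674}{7} \approx 239.14$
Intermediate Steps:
$u{\left(Q,v \right)} = 13 - Q$ ($u{\left(Q,v \right)} = 9 - \left(Q - 4\right) = 9 - \left(-4 + Q\right) = 13 - Q$)
$\left(40 + G{\left(-7 \right)}\right) u{\left(7,13 \right)} = \left(40 + \frac{1}{-7}\right) \left(13 - 7\right) = \left(40 - \frac{1}{7}\right) \left(13 - 7\right) = \frac{279}{7} \cdot 6 = \frac{1674}{7}$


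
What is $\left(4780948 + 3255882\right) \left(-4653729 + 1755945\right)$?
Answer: $-23288997384720$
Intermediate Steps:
$\left(4780948 + 3255882\right) \left(-4653729 + 1755945\right) = 8036830 \left(-2897784\right) = -23288997384720$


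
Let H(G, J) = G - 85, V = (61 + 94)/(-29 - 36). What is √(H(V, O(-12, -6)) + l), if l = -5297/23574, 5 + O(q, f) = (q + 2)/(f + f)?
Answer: 145*I*√391351974/306462 ≈ 9.36*I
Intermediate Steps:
O(q, f) = -5 + (2 + q)/(2*f) (O(q, f) = -5 + (q + 2)/(f + f) = -5 + (2 + q)/((2*f)) = -5 + (2 + q)*(1/(2*f)) = -5 + (2 + q)/(2*f))
V = -31/13 (V = 155/(-65) = 155*(-1/65) = -31/13 ≈ -2.3846)
H(G, J) = -85 + G
l = -5297/23574 (l = -5297*1/23574 = -5297/23574 ≈ -0.22470)
√(H(V, O(-12, -6)) + l) = √((-85 - 31/13) - 5297/23574) = √(-1136/13 - 5297/23574) = √(-26848925/306462) = 145*I*√391351974/306462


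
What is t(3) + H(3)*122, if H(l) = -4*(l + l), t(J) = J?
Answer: -2925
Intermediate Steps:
H(l) = -8*l
t(3) + H(3)*122 = 3 - 8*3*122 = 3 - 24*122 = 3 - 2928 = -2925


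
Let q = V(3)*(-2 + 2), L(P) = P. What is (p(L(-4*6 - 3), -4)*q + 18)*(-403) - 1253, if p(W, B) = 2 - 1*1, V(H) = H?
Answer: -8507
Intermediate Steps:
p(W, B) = 1 (p(W, B) = 2 - 1 = 1)
q = 0 (q = 3*(-2 + 2) = 3*0 = 0)
(p(L(-4*6 - 3), -4)*q + 18)*(-403) - 1253 = (1*0 + 18)*(-403) - 1253 = (0 + 18)*(-403) - 1253 = 18*(-403) - 1253 = -7254 - 1253 = -8507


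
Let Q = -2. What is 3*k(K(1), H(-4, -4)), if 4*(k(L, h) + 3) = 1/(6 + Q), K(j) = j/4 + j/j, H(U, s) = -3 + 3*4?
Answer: -141/16 ≈ -8.8125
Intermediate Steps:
H(U, s) = 9 (H(U, s) = -3 + 12 = 9)
K(j) = 1 + j/4 (K(j) = j*(¼) + 1 = j/4 + 1 = 1 + j/4)
k(L, h) = -47/16 (k(L, h) = -3 + 1/(4*(6 - 2)) = -3 + (¼)/4 = -3 + (¼)*(¼) = -3 + 1/16 = -47/16)
3*k(K(1), H(-4, -4)) = 3*(-47/16) = -141/16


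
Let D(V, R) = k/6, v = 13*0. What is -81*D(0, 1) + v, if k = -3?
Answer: 81/2 ≈ 40.500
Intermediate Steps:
v = 0
D(V, R) = -1/2 (D(V, R) = -3/6 = -3*1/6 = -1/2)
-81*D(0, 1) + v = -81*(-1/2) + 0 = 81/2 + 0 = 81/2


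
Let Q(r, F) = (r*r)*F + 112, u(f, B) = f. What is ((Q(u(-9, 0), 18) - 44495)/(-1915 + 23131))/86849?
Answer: -2525/108387552 ≈ -2.3296e-5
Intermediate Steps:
Q(r, F) = 112 + F*r² (Q(r, F) = r²*F + 112 = F*r² + 112 = 112 + F*r²)
((Q(u(-9, 0), 18) - 44495)/(-1915 + 23131))/86849 = (((112 + 18*(-9)²) - 44495)/(-1915 + 23131))/86849 = (((112 + 18*81) - 44495)/21216)*(1/86849) = (((112 + 1458) - 44495)*(1/21216))*(1/86849) = ((1570 - 44495)*(1/21216))*(1/86849) = -42925*1/21216*(1/86849) = -2525/1248*1/86849 = -2525/108387552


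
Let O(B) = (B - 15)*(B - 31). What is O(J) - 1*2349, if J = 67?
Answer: -477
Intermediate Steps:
O(B) = (-31 + B)*(-15 + B) (O(B) = (-15 + B)*(-31 + B) = (-31 + B)*(-15 + B))
O(J) - 1*2349 = (465 + 67**2 - 46*67) - 1*2349 = (465 + 4489 - 3082) - 2349 = 1872 - 2349 = -477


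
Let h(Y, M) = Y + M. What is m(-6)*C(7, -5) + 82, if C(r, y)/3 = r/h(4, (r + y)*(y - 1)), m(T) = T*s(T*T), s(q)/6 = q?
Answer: 3484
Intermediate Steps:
s(q) = 6*q
h(Y, M) = M + Y
m(T) = 6*T**3 (m(T) = T*(6*(T*T)) = T*(6*T**2) = 6*T**3)
C(r, y) = 3*r/(4 + (-1 + y)*(r + y)) (C(r, y) = 3*(r/((r + y)*(y - 1) + 4)) = 3*(r/((r + y)*(-1 + y) + 4)) = 3*(r/((-1 + y)*(r + y) + 4)) = 3*(r/(4 + (-1 + y)*(r + y))) = 3*r/(4 + (-1 + y)*(r + y)))
m(-6)*C(7, -5) + 82 = (6*(-6)**3)*(3*7/(4 + (-5)**2 - 1*7 - 1*(-5) + 7*(-5))) + 82 = (6*(-216))*(3*7/(4 + 25 - 7 + 5 - 35)) + 82 = -3888*7/(-8) + 82 = -3888*7*(-1)/8 + 82 = -1296*(-21/8) + 82 = 3402 + 82 = 3484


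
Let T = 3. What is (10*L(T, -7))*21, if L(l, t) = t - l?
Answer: -2100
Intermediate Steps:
(10*L(T, -7))*21 = (10*(-7 - 1*3))*21 = (10*(-7 - 3))*21 = (10*(-10))*21 = -100*21 = -2100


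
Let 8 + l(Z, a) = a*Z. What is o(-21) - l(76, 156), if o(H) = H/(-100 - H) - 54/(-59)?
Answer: -55218023/4661 ≈ -11847.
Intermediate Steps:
l(Z, a) = -8 + Z*a (l(Z, a) = -8 + a*Z = -8 + Z*a)
o(H) = 54/59 + H/(-100 - H) (o(H) = H/(-100 - H) - 54*(-1/59) = H/(-100 - H) + 54/59 = 54/59 + H/(-100 - H))
o(-21) - l(76, 156) = 5*(1080 - 1*(-21))/(59*(100 - 21)) - (-8 + 76*156) = (5/59)*(1080 + 21)/79 - (-8 + 11856) = (5/59)*(1/79)*1101 - 1*11848 = 5505/4661 - 11848 = -55218023/4661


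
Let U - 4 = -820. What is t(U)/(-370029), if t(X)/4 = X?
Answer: 1088/123343 ≈ 0.0088209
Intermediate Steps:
U = -816 (U = 4 - 820 = -816)
t(X) = 4*X
t(U)/(-370029) = (4*(-816))/(-370029) = -3264*(-1/370029) = 1088/123343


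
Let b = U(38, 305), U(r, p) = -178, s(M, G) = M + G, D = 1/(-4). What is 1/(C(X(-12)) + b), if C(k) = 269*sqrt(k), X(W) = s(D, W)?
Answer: -712/3672425 - 3766*I/3672425 ≈ -0.00019388 - 0.0010255*I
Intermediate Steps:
D = -1/4 ≈ -0.25000
s(M, G) = G + M
X(W) = -1/4 + W (X(W) = W - 1/4 = -1/4 + W)
b = -178
1/(C(X(-12)) + b) = 1/(269*sqrt(-1/4 - 12) - 178) = 1/(269*sqrt(-49/4) - 178) = 1/(269*(7*I/2) - 178) = 1/(1883*I/2 - 178) = 1/(-178 + 1883*I/2) = 4*(-178 - 1883*I/2)/3672425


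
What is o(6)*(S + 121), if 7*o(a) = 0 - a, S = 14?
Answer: -810/7 ≈ -115.71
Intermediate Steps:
o(a) = -a/7 (o(a) = (0 - a)/7 = (-a)/7 = -a/7)
o(6)*(S + 121) = (-⅐*6)*(14 + 121) = -6/7*135 = -810/7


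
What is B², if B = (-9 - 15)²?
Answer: 331776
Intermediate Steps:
B = 576 (B = (-24)² = 576)
B² = 576² = 331776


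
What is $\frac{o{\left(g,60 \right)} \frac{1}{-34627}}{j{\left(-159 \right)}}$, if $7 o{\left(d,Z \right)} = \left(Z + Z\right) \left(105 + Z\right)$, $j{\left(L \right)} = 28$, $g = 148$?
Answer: $- \frac{4950}{1696723} \approx -0.0029174$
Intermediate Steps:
$o{\left(d,Z \right)} = \frac{2 Z \left(105 + Z\right)}{7}$ ($o{\left(d,Z \right)} = \frac{\left(Z + Z\right) \left(105 + Z\right)}{7} = \frac{2 Z \left(105 + Z\right)}{7}$)
$\frac{o{\left(g,60 \right)} \frac{1}{-34627}}{j{\left(-159 \right)}} = \frac{\frac{2}{7} \cdot 60 \left(105 + 60\right) \frac{1}{-34627}}{28} = \frac{2}{7} \cdot 60 \cdot 165 \left(- \frac{1}{34627}\right) \frac{1}{28} = \frac{19800}{7} \left(- \frac{1}{34627}\right) \frac{1}{28} = \left(- \frac{19800}{242389}\right) \frac{1}{28} = - \frac{4950}{1696723}$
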